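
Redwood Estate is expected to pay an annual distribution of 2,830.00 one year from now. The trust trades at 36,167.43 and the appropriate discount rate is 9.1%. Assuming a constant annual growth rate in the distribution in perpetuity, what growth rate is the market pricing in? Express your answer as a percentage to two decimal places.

P = D₁/(r−g) ⇒ g = r − D₁/P = 0.091 − 2,830.00/36,167.43 = 0.012753

1.28%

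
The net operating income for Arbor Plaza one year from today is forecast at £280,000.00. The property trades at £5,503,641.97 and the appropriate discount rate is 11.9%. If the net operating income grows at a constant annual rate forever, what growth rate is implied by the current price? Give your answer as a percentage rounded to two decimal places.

P = D₁/(r−g) ⇒ g = r − D₁/P = 0.119 − £280,000.00/£5,503,641.97 = 0.068125

6.81%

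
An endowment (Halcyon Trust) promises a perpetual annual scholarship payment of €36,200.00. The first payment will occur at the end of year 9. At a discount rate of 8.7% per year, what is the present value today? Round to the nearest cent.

Value at end of year 8: C / r = €36,200.00 / 0.087 = €416,091.9540
Discount to today: PV = €416,091.9540 / (1 + 0.087)^8 = €416,091.9540 / 1.949110 = €213,477.92

€213477.92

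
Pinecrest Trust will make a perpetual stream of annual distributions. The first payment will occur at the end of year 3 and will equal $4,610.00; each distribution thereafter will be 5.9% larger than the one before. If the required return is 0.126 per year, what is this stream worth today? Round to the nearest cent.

$54268.69

Value at end of year 2: C₁ / (r − g) = $4,610.00 / (0.126 − 0.059) = $68,805.9701
Discount to today: PV = $68,805.9701 / (1 + 0.126)^2 = $68,805.9701 / 1.267876 = $54,268.69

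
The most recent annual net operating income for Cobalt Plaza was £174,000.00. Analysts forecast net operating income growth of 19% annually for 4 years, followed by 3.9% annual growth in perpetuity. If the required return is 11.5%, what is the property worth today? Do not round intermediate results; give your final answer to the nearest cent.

D_1 = 207060.00000
D_2 = 246401.40000
D_3 = 293217.66600
D_4 = 348929.02254
Terminal value at year 4: TV = D_4×(1+g_2)/(r−g_2) = 362537.25442/0.076 = 4770227.03183
P_0 = D_1/(1+r)^1 + D_2/(1+r)^2 + D_3/(1+r)^3 + D_4/(1+r)^4 + TV/(1+r)^4
    = 185704.03587 + 198195.33874 + 211526.86376 + 225755.12814 + 3086310.23867 = 3907491.60519

£3907491.61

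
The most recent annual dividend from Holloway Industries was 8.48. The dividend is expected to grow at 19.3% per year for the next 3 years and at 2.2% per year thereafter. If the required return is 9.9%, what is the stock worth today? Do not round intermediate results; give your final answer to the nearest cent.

D_1 = 10.11664
D_2 = 12.06915
D_3 = 14.39850
Terminal value at year 3: TV = D_3×(1+g_2)/(r−g_2) = 14.71526/0.077 = 191.10733
P_0 = D_1/(1+r)^1 + D_2/(1+r)^2 + D_3/(1+r)^3 + TV/(1+r)^3
    = 9.20531 + 9.99267 + 10.84736 + 143.97407 = 174.01941

174.02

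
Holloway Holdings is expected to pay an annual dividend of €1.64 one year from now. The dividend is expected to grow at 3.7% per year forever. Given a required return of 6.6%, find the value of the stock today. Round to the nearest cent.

Growing perpetuity: P = D₁ / (r − g) = €1.6400 / (0.066 − 0.037) = €56.55

€56.55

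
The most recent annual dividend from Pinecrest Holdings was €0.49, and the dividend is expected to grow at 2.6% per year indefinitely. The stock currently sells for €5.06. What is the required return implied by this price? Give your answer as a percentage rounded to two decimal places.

12.54%

D₁ = €0.49 × 1.026 = €0.5027
P = D₁/(r − g) ⇒ r = D₁/P + g = €0.5027/€5.06 + 0.026 = 0.099356 + 0.026 = 0.125356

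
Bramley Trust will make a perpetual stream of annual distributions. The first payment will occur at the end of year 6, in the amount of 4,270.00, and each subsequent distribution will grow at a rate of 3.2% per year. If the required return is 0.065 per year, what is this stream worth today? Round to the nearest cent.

Value at end of year 5: C₁ / (r − g) = 4,270.00 / (0.065 − 0.032) = 129,393.9394
Discount to today: PV = 129,393.9394 / (1 + 0.065)^5 = 129,393.9394 / 1.370087 = 94,442.16

94442.16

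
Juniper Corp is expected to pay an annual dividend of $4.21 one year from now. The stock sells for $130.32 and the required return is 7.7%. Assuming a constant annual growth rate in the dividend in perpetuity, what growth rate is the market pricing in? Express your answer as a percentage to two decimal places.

P = D₁/(r−g) ⇒ g = r − D₁/P = 0.077 − $4.21/$130.32 = 0.044695

4.47%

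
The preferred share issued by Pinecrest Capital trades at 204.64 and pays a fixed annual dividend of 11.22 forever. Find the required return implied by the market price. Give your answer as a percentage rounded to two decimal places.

P = C/r ⇒ r = C/P = 11.22/204.64 = 0.054828

5.48%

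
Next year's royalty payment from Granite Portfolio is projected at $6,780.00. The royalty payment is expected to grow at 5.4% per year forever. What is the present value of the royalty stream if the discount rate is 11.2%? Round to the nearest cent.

Growing perpetuity: P = D₁ / (r − g) = $6,780.0000 / (0.112 − 0.054) = $116,896.55

$116896.55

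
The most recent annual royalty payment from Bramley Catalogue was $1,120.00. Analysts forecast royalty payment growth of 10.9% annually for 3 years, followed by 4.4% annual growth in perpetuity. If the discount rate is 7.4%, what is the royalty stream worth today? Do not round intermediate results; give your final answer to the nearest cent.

D_1 = 1242.08000
D_2 = 1377.46672
D_3 = 1527.61059
Terminal value at year 3: TV = D_3×(1+g_2)/(r−g_2) = 1594.82546/0.03 = 53160.84862
P_0 = D_1/(1+r)^1 + D_2/(1+r)^2 + D_3/(1+r)^3 + TV/(1+r)^3
    = 1156.49907 + 1194.18759 + 1233.10431 + 42912.03012 = 46495.82109

$46495.82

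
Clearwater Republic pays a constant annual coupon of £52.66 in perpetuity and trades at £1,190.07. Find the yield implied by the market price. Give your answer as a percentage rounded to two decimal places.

P = C/r ⇒ r = C/P = £52.66/£1,190.07 = 0.044249

4.42%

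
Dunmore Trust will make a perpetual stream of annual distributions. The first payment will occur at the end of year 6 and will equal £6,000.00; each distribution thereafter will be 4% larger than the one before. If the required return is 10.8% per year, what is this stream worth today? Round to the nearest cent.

£52837.66

Value at end of year 5: C₁ / (r − g) = £6,000.00 / (0.108 − 0.04) = £88,235.2941
Discount to today: PV = £88,235.2941 / (1 + 0.108)^5 = £88,235.2941 / 1.669932 = £52,837.66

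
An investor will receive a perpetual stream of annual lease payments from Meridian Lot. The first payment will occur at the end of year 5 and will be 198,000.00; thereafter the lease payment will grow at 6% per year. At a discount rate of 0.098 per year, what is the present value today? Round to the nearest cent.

Value at end of year 4: C₁ / (r − g) = 198,000.00 / (0.098 − 0.06) = 5,210,526.3158
Discount to today: PV = 5,210,526.3158 / (1 + 0.098)^4 = 5,210,526.3158 / 1.453481 = 3,584,860.28

3584860.28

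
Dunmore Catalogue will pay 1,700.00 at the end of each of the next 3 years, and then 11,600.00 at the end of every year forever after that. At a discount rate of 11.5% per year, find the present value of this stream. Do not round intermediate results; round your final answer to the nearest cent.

76885.63

PV of 3-year annuity: 1,700.00 × [1 − (1+0.115)^−3] / 0.115 = 4118.45296
Perpetuity value at year 3: 11,600.00 / 0.115 = 100869.56522
PV of perpetuity: 100869.56522 / (1+0.115)^3 = 72767.18034
Total PV = 4118.45296 + 72767.18034 = 76885.63329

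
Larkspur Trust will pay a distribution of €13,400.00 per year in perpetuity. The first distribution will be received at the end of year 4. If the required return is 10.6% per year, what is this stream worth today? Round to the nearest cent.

€93440.16

Value at end of year 3: C / r = €13,400.00 / 0.106 = €126,415.0943
Discount to today: PV = €126,415.0943 / (1 + 0.106)^3 = €126,415.0943 / 1.352899 = €93,440.16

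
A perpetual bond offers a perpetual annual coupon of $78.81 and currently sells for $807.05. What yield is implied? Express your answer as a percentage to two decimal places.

P = C/r ⇒ r = C/P = $78.81/$807.05 = 0.097652

9.77%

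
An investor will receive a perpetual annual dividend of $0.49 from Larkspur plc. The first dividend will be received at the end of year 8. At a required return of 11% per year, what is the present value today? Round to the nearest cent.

Value at end of year 7: C / r = $0.49 / 0.11 = $4.4545
Discount to today: PV = $4.4545 / (1 + 0.11)^7 = $4.4545 / 2.076160 = $2.15

$2.15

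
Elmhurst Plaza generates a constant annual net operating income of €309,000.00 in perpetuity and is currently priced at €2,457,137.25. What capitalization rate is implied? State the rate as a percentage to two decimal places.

12.58%

P = C/r ⇒ r = C/P = €309,000.00/€2,457,137.25 = 0.125756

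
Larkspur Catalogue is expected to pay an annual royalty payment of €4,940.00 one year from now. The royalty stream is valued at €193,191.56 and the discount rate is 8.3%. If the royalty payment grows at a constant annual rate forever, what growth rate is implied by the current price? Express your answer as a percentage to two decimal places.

P = D₁/(r−g) ⇒ g = r − D₁/P = 0.083 − €4,940.00/€193,191.56 = 0.057430

5.74%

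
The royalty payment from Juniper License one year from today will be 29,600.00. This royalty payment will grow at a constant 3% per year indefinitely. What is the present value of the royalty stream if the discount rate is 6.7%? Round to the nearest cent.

Growing perpetuity: P = D₁ / (r − g) = 29,600.0000 / (0.067 − 0.03) = 800,000.00

800000.00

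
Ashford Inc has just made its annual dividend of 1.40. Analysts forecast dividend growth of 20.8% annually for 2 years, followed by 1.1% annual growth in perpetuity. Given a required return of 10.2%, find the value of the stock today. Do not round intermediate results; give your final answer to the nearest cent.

D_1 = 1.69120
D_2 = 2.04297
Terminal value at year 2: TV = D_2×(1+g_2)/(r−g_2) = 2.06544/0.091 = 22.69717
P_0 = D_1/(1+r)^1 + D_2/(1+r)^2 + TV/(1+r)^2
    = 1.53466 + 1.68228 + 18.68996 = 21.90691

21.91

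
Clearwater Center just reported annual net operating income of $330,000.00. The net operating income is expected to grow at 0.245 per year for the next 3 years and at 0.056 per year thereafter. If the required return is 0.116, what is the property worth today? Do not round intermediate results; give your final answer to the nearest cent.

$9300860.92

D_1 = 410850.00000
D_2 = 511508.25000
D_3 = 636827.77125
Terminal value at year 3: TV = D_3×(1+g_2)/(r−g_2) = 672490.12644/0.06 = 11208168.77400
P_0 = D_1/(1+r)^1 + D_2/(1+r)^2 + D_3/(1+r)^3 + TV/(1+r)^3
    = 368145.16129 + 410699.57510 + 458172.91308 + 8063843.27015 = 9300860.91961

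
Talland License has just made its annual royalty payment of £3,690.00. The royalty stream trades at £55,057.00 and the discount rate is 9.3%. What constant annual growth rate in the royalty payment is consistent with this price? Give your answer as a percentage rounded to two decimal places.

P = D₀(1+g)/(r−g) ⇒ P(r−g) = D₀(1+g) ⇒ g(P+D₀) = P·r − D₀
g = (P·r − D₀)/(P + D₀) = (£55,057.00×0.093 − £3,690.00) / (£55,057.00 + £3,690.00) = 0.024347

2.43%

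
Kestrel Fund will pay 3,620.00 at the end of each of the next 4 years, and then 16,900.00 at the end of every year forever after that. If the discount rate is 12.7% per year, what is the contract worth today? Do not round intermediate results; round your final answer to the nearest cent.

93322.39

PV of 4-year annuity: 3,620.00 × [1 − (1+0.127)^−4] / 0.127 = 10835.05033
Perpetuity value at year 4: 16,900.00 / 0.127 = 133070.86614
PV of perpetuity: 133070.86614 / (1+0.127)^4 = 82487.34389
Total PV = 10835.05033 + 82487.34389 = 93322.39422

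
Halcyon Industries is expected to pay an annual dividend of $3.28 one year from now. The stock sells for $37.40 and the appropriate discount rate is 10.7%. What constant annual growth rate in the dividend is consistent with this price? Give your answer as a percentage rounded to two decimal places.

1.93%

P = D₁/(r−g) ⇒ g = r − D₁/P = 0.107 − $3.28/$37.40 = 0.019299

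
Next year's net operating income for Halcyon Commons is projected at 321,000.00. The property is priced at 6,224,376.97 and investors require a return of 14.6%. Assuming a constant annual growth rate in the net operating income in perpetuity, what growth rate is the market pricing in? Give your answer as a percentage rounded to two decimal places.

9.44%

P = D₁/(r−g) ⇒ g = r − D₁/P = 0.146 − 321,000.00/6,224,376.97 = 0.094429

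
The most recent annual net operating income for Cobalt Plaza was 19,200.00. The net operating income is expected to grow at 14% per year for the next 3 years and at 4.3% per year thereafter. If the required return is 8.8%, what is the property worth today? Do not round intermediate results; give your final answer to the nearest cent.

D_1 = 21888.00000
D_2 = 24952.32000
D_3 = 28445.64480
Terminal value at year 3: TV = D_3×(1+g_2)/(r−g_2) = 29668.80753/0.045 = 659306.83392
P_0 = D_1/(1+r)^1 + D_2/(1+r)^2 + D_3/(1+r)^3 + TV/(1+r)^3
    = 20117.64706 + 21079.15225 + 22086.61173 + 511918.57858 = 575201.98962

575201.99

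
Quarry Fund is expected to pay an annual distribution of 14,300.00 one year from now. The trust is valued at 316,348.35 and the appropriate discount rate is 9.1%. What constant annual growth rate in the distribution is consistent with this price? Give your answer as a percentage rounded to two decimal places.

4.58%

P = D₁/(r−g) ⇒ g = r − D₁/P = 0.091 − 14,300.00/316,348.35 = 0.045797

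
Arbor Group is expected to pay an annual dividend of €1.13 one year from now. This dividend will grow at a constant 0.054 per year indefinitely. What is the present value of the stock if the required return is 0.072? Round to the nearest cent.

€62.78

Growing perpetuity: P = D₁ / (r − g) = €1.1300 / (0.072 − 0.054) = €62.78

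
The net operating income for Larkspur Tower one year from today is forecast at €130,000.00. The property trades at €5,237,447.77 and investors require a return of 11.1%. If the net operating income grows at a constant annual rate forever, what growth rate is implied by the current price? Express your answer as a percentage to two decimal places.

8.62%

P = D₁/(r−g) ⇒ g = r − D₁/P = 0.111 − €130,000.00/€5,237,447.77 = 0.086179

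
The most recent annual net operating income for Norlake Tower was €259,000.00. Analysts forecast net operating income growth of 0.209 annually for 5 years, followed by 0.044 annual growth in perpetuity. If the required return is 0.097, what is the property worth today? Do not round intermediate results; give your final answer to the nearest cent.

€10045068.17

D_1 = 313131.00000
D_2 = 378575.37900
D_3 = 457697.63321
D_4 = 553356.43855
D_5 = 669007.93421
Terminal value at year 5: TV = D_5×(1+g_2)/(r−g_2) = 698444.28331/0.053 = 13178194.02481
P_0 = D_1/(1+r)^1 + D_2/(1+r)^2 + D_3/(1+r)^3 + D_4/(1+r)^4 + D_5/(1+r)^5 + TV/(1+r)^5
    = 285443.02644 + 314585.79668 + 346703.94548 + 382101.24894 + 421112.49769 + 8295121.65257 = 10045068.16779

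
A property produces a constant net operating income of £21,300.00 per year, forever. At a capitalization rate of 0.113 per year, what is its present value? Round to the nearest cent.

Level perpetuity: PV = C / r = £21,300.00 / 0.113 = £188,495.58

£188495.58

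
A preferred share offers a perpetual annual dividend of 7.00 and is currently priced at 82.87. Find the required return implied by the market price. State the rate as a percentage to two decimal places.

8.45%

P = C/r ⇒ r = C/P = 7.00/82.87 = 0.084470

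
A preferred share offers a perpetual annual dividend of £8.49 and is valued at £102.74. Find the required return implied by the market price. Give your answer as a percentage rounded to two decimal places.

P = C/r ⇒ r = C/P = £8.49/£102.74 = 0.082636

8.26%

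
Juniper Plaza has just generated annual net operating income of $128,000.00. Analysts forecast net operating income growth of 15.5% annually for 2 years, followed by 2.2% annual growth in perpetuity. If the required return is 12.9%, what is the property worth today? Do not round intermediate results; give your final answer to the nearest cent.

D_1 = 147840.00000
D_2 = 170755.20000
Terminal value at year 2: TV = D_2×(1+g_2)/(r−g_2) = 174511.81440/0.107 = 1630951.53645
P_0 = D_1/(1+r)^1 + D_2/(1+r)^2 + TV/(1+r)^2
    = 130947.74136 + 133963.36694 + 1279537.95339 = 1544449.06170

$1544449.06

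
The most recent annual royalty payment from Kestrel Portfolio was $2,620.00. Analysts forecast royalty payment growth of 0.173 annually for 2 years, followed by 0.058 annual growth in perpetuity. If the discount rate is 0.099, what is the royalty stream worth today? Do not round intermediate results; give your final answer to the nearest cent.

$82801.16

D_1 = 3073.26000
D_2 = 3604.93398
Terminal value at year 2: TV = D_2×(1+g_2)/(r−g_2) = 3814.02015/0.041 = 93024.88173
P_0 = D_1/(1+r)^1 + D_2/(1+r)^2 + TV/(1+r)^2
    = 2796.41492 + 2984.70856 + 77020.04033 = 82801.16381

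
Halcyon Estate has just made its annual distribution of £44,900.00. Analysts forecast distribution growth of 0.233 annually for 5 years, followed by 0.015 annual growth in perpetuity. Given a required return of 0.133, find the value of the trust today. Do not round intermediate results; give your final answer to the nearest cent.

£880935.91

D_1 = 55361.70000
D_2 = 68260.97610
D_3 = 84165.78353
D_4 = 103776.41109
D_5 = 127956.31488
Terminal value at year 5: TV = D_5×(1+g_2)/(r−g_2) = 129875.65960/0.118 = 1100641.18307
P_0 = D_1/(1+r)^1 + D_2/(1+r)^2 + D_3/(1+r)^3 + D_4/(1+r)^4 + D_5/(1+r)^5 + TV/(1+r)^5
    = 48862.93027 + 53175.63374 + 57868.98182 + 62976.57068 + 68534.96174 + 589516.83192 = 880935.91017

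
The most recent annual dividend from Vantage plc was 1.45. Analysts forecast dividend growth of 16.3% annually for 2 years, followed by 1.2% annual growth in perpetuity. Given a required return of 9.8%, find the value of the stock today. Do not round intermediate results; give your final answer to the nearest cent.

22.31

D_1 = 1.68635
D_2 = 1.96123
Terminal value at year 2: TV = D_2×(1+g_2)/(r−g_2) = 1.98476/0.086 = 23.07860
P_0 = D_1/(1+r)^1 + D_2/(1+r)^2 + TV/(1+r)^2
    = 1.53584 + 1.62676 + 19.14277 = 22.30537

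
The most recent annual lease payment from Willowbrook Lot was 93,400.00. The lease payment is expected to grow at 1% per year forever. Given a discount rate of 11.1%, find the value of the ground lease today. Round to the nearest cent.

934000.00

D₁ = D₀ × (1 + g) = 93,400.00 × 1.01 = 94,334.0000
Growing perpetuity: P = D₁ / (r − g) = 94,334.0000 / (0.111 − 0.01) = 934,000.00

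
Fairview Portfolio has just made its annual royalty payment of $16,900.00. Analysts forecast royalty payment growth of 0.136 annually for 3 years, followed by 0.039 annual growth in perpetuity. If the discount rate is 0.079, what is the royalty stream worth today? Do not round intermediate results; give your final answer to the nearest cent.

$568534.28

D_1 = 19198.40000
D_2 = 21809.38240
D_3 = 24775.45841
Terminal value at year 3: TV = D_3×(1+g_2)/(r−g_2) = 25741.70128/0.04 = 643542.53211
P_0 = D_1/(1+r)^1 + D_2/(1+r)^2 + D_3/(1+r)^3 + TV/(1+r)^3
    = 17792.77108 + 18732.70431 + 19722.29110 + 512286.51134 = 568534.27783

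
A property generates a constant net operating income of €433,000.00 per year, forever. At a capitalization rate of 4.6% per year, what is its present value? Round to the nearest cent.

Level perpetuity: PV = C / r = €433,000.00 / 0.046 = €9,413,043.48

€9413043.48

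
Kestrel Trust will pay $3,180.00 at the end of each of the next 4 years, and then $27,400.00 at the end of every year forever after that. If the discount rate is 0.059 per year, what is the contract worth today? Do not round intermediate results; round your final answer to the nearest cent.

PV of 4-year annuity: $3,180.00 × [1 − (1+0.059)^−4] / 0.059 = 11044.31469
Perpetuity value at year 4: $27,400.00 / 0.059 = 464406.77966
PV of perpetuity: 464406.77966 / (1+0.059)^4 = 369245.07445
Total PV = 11044.31469 + 369245.07445 = 380289.38914

$380289.39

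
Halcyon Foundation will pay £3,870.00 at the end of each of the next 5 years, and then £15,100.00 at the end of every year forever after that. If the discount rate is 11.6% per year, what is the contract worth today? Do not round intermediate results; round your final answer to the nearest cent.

£89286.40

PV of 5-year annuity: £3,870.00 × [1 − (1+0.116)^−5] / 0.116 = 14089.83751
Perpetuity value at year 5: £15,100.00 / 0.116 = 130172.41379
PV of perpetuity: 130172.41379 / (1+0.116)^5 = 75196.56201
Total PV = 14089.83751 + 75196.56201 = 89286.39952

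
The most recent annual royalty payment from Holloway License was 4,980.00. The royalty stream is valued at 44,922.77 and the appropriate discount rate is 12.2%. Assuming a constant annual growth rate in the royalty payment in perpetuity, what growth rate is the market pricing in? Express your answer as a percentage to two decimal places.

1.00%

P = D₀(1+g)/(r−g) ⇒ P(r−g) = D₀(1+g) ⇒ g(P+D₀) = P·r − D₀
g = (P·r − D₀)/(P + D₀) = (44,922.77×0.122 − 4,980.00) / (44,922.77 + 4,980.00) = 0.010031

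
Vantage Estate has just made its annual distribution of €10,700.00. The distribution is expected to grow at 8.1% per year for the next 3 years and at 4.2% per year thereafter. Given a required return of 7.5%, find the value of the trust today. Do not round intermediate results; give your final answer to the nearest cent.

D_1 = 11566.70000
D_2 = 12503.60270
D_3 = 13516.39452
Terminal value at year 3: TV = D_3×(1+g_2)/(r−g_2) = 14084.08309/0.033 = 426790.39662
P_0 = D_1/(1+r)^1 + D_2/(1+r)^2 + D_3/(1+r)^3 + TV/(1+r)^3
    = 10759.72093 + 10819.77519 + 10880.16463 + 343549.44073 = 376009.10147

€376009.10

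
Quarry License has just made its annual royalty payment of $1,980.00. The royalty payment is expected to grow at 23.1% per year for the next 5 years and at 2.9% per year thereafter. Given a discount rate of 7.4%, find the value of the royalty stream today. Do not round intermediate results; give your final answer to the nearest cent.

$104750.89

D_1 = 2437.38000
D_2 = 3000.41478
D_3 = 3693.51059
D_4 = 4546.71154
D_5 = 5597.00191
Terminal value at year 5: TV = D_5×(1+g_2)/(r−g_2) = 5759.31496/0.045 = 127984.77695
P_0 = D_1/(1+r)^1 + D_2/(1+r)^2 + D_3/(1+r)^3 + D_4/(1+r)^4 + D_5/(1+r)^5 + TV/(1+r)^5
    = 2269.44134 + 2601.19394 + 2981.44296 + 3417.27773 + 3916.82392 + 89564.70692 = 104750.88680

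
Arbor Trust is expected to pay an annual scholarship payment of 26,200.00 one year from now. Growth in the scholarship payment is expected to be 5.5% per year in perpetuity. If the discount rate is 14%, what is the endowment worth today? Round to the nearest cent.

308235.29

Growing perpetuity: P = D₁ / (r − g) = 26,200.0000 / (0.14 − 0.055) = 308,235.29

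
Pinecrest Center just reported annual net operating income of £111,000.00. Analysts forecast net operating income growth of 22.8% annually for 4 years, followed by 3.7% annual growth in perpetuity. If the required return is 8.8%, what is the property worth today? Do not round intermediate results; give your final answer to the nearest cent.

£4269191.04

D_1 = 136308.00000
D_2 = 167386.22400
D_3 = 205550.28307
D_4 = 252415.74761
Terminal value at year 4: TV = D_4×(1+g_2)/(r−g_2) = 261755.13027/0.051 = 5132453.53479
P_0 = D_1/(1+r)^1 + D_2/(1+r)^2 + D_3/(1+r)^3 + D_4/(1+r)^4 + TV/(1+r)^4
    = 125283.08824 + 141404.07385 + 159599.45100 + 180136.14507 + 3662768.28303 = 4269191.04119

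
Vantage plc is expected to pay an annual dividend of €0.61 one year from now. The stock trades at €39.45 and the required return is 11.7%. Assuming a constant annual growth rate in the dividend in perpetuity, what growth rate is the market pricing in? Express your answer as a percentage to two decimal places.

P = D₁/(r−g) ⇒ g = r − D₁/P = 0.117 − €0.61/€39.45 = 0.101537

10.15%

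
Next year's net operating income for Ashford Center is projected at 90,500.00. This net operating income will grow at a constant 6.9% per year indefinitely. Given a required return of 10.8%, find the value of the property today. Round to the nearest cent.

Growing perpetuity: P = D₁ / (r − g) = 90,500.0000 / (0.108 − 0.069) = 2,320,512.82

2320512.82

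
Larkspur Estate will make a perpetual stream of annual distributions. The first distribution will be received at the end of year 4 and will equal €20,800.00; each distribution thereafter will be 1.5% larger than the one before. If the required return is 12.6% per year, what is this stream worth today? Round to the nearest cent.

€131257.82

Value at end of year 3: C₁ / (r − g) = €20,800.00 / (0.126 − 0.015) = €187,387.3874
Discount to today: PV = €187,387.3874 / (1 + 0.126)^3 = €187,387.3874 / 1.427628 = €131,257.82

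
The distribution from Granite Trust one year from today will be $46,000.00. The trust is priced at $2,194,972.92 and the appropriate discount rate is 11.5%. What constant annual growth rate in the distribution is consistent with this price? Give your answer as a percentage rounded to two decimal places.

P = D₁/(r−g) ⇒ g = r − D₁/P = 0.115 − $46,000.00/$2,194,972.92 = 0.094043

9.40%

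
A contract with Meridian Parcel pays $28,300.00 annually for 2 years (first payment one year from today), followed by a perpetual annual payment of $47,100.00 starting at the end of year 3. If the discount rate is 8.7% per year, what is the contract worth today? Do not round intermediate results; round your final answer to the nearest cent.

$508172.96

PV of 2-year annuity: $28,300.00 × [1 − (1+0.087)^−2] / 0.087 = 49986.16247
Perpetuity value at year 2: $47,100.00 / 0.087 = 541379.31034
PV of perpetuity: 541379.31034 / (1+0.087)^2 = 458186.79260
Total PV = 49986.16247 + 458186.79260 = 508172.95507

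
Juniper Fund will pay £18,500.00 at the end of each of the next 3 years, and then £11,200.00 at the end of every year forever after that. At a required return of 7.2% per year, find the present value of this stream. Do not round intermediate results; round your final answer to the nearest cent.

PV of 3-year annuity: £18,500.00 × [1 − (1+0.072)^−3] / 0.072 = 48372.98699
Perpetuity value at year 3: £11,200.00 / 0.072 = 155555.55556
PV of perpetuity: 155555.55556 / (1+0.072)^3 = 126270.28775
Total PV = 48372.98699 + 126270.28775 = 174643.27475

£174643.27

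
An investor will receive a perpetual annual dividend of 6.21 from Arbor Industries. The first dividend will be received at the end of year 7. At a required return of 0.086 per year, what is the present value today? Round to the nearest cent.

Value at end of year 6: C / r = 6.21 / 0.086 = 72.2093
Discount to today: PV = 72.2093 / (1 + 0.086)^6 = 72.2093 / 1.640510 = 44.02

44.02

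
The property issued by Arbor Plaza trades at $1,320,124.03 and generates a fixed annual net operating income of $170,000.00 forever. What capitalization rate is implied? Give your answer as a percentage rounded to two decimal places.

P = C/r ⇒ r = C/P = $170,000.00/$1,320,124.03 = 0.128776

12.88%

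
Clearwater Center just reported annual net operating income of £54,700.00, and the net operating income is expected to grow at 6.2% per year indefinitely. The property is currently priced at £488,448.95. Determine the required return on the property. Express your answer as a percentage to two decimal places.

D₁ = £54,700.00 × 1.062 = £58,091.4000
P = D₁/(r − g) ⇒ r = D₁/P + g = £58,091.4000/£488,448.95 + 0.062 = 0.118930 + 0.062 = 0.180930

18.09%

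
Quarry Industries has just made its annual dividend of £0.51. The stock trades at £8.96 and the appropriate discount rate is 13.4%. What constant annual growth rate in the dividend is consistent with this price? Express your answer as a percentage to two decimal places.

P = D₀(1+g)/(r−g) ⇒ P(r−g) = D₀(1+g) ⇒ g(P+D₀) = P·r − D₀
g = (P·r − D₀)/(P + D₀) = (£8.96×0.134 − £0.51) / (£8.96 + £0.51) = 0.072929

7.29%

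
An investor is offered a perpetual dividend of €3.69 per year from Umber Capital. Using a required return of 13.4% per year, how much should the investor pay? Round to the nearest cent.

€27.54

Level perpetuity: PV = C / r = €3.69 / 0.134 = €27.54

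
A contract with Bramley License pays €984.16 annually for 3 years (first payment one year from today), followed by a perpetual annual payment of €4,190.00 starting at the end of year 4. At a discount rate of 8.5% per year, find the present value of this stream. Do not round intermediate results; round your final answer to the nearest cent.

PV of 3-year annuity: €984.16 × [1 − (1+0.085)^−3] / 0.085 = 2513.56666
Perpetuity value at year 3: €4,190.00 / 0.085 = 49294.11765
PV of perpetuity: 49294.11765 / (1+0.085)^3 = 38592.76391
Total PV = 2513.56666 + 38592.76391 = 41106.33057

€41106.33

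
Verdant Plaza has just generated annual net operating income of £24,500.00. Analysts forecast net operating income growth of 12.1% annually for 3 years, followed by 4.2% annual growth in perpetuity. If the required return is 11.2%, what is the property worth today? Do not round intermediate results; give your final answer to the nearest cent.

£448323.17

D_1 = 27464.50000
D_2 = 30787.70450
D_3 = 34513.01674
Terminal value at year 3: TV = D_3×(1+g_2)/(r−g_2) = 35962.56345/0.07 = 513750.90640
P_0 = D_1/(1+r)^1 + D_2/(1+r)^2 + D_3/(1+r)^3 + TV/(1+r)^3
    = 24698.29137 + 24898.18761 + 25099.70172 + 373626.98844 = 448323.16913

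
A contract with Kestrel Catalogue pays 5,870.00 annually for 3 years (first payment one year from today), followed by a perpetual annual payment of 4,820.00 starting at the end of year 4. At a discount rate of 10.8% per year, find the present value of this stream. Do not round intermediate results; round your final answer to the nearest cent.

47204.48

PV of 3-year annuity: 5,870.00 × [1 − (1+0.108)^−3] / 0.108 = 14394.65027
Perpetuity value at year 3: 4,820.00 / 0.108 = 44629.62963
PV of perpetuity: 44629.62963 / (1+0.108)^3 = 32809.83162
Total PV = 14394.65027 + 32809.83162 = 47204.48189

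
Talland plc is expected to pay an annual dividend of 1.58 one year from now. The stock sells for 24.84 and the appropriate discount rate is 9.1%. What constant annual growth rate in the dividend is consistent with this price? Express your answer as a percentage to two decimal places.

P = D₁/(r−g) ⇒ g = r − D₁/P = 0.091 − 1.58/24.84 = 0.027393

2.74%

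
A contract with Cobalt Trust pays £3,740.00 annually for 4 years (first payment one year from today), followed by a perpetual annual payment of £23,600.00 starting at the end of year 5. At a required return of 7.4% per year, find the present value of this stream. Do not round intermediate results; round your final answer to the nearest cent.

PV of 4-year annuity: £3,740.00 × [1 − (1+0.074)^−4] / 0.074 = 12554.61112
Perpetuity value at year 4: £23,600.00 / 0.074 = 318918.91892
PV of perpetuity: 318918.91892 / (1+0.074)^4 = 239697.30867
Total PV = 12554.61112 + 239697.30867 = 252251.91978

£252251.92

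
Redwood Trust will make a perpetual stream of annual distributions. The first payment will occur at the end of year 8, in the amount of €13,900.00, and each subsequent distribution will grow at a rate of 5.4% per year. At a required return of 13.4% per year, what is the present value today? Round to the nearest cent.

€72049.91

Value at end of year 7: C₁ / (r − g) = €13,900.00 / (0.134 − 0.054) = €173,750.0000
Discount to today: PV = €173,750.0000 / (1 + 0.134)^7 = €173,750.0000 / 2.411523 = €72,049.91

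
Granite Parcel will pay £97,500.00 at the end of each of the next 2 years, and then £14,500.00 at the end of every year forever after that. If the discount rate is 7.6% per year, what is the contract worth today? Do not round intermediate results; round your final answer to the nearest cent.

£339616.19

PV of 2-year annuity: £97,500.00 × [1 − (1+0.076)^−2] / 0.076 = 174826.56403
Perpetuity value at year 2: £14,500.00 / 0.076 = 190789.47368
PV of perpetuity: 190789.47368 / (1+0.076)^2 = 164789.62570
Total PV = 174826.56403 + 164789.62570 = 339616.18973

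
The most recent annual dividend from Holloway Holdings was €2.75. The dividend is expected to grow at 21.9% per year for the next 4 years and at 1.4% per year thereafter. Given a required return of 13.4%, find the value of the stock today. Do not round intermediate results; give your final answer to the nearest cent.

D_1 = 3.35225
D_2 = 4.08639
D_3 = 4.98131
D_4 = 6.07222
Terminal value at year 4: TV = D_4×(1+g_2)/(r−g_2) = 6.15723/0.12 = 51.31026
P_0 = D_1/(1+r)^1 + D_2/(1+r)^2 + D_3/(1+r)^3 + D_4/(1+r)^4 + TV/(1+r)^4
    = 2.95613 + 3.17771 + 3.41590 + 3.67194 + 31.02787 = 44.24954

€44.25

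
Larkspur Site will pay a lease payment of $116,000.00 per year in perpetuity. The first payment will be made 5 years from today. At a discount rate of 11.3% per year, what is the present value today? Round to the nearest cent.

Value at end of year 4: C / r = $116,000.00 / 0.113 = $1,026,548.6726
Discount to today: PV = $1,026,548.6726 / (1 + 0.113)^4 = $1,026,548.6726 / 1.534549 = $668,958.06

$668958.06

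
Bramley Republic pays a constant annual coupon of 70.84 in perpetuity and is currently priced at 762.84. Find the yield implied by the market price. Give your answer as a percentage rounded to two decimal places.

9.29%

P = C/r ⇒ r = C/P = 70.84/762.84 = 0.092864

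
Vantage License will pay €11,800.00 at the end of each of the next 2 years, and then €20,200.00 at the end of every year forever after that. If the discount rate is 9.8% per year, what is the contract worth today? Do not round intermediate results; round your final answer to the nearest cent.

PV of 2-year annuity: €11,800.00 × [1 − (1+0.098)^−2] / 0.098 = 20534.43751
Perpetuity value at year 2: €20,200.00 / 0.098 = 206122.44898
PV of perpetuity: 206122.44898 / (1+0.098)^2 = 170970.27629
Total PV = 20534.43751 + 170970.27629 = 191504.71380

€191504.71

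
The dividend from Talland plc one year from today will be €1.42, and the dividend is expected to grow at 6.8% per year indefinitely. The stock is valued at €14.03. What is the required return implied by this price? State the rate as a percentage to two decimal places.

P = D₁/(r − g) ⇒ r = D₁/P + g = €1.4200/€14.03 + 0.068 = 0.101212 + 0.068 = 0.169212

16.92%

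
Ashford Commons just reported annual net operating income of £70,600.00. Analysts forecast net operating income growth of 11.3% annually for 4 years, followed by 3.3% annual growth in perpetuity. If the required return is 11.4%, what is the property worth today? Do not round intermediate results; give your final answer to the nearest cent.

D_1 = 78577.80000
D_2 = 87457.09140
D_3 = 97339.74273
D_4 = 108339.13366
Terminal value at year 4: TV = D_4×(1+g_2)/(r−g_2) = 111914.32507/0.081 = 1381658.33416
P_0 = D_1/(1+r)^1 + D_2/(1+r)^2 + D_3/(1+r)^3 + D_4/(1+r)^4 + TV/(1+r)^4
    = 70536.62478 + 70473.30644 + 70410.04495 + 70346.84024 + 897139.33290 = 1178906.14930

£1178906.15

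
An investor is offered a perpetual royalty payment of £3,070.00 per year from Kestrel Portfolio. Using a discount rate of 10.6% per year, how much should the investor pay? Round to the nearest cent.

Level perpetuity: PV = C / r = £3,070.00 / 0.106 = £28,962.26

£28962.26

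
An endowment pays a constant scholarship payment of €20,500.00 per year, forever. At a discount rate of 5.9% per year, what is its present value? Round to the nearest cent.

€347457.63

Level perpetuity: PV = C / r = €20,500.00 / 0.059 = €347,457.63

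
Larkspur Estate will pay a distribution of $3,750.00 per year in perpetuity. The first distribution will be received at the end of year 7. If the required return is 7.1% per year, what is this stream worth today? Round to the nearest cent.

$34997.43

Value at end of year 6: C / r = $3,750.00 / 0.071 = $52,816.9014
Discount to today: PV = $52,816.9014 / (1 + 0.071)^6 = $52,816.9014 / 1.509165 = $34,997.43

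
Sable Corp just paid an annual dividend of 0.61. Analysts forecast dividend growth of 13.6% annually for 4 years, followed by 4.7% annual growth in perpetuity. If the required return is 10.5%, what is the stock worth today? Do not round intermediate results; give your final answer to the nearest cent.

D_1 = 0.69296
D_2 = 0.78720
D_3 = 0.89426
D_4 = 1.01588
Terminal value at year 4: TV = D_4×(1+g_2)/(r−g_2) = 1.06363/0.058 = 18.33842
P_0 = D_1/(1+r)^1 + D_2/(1+r)^2 + D_3/(1+r)^3 + D_4/(1+r)^4 + TV/(1+r)^4
    = 0.62711 + 0.64471 + 0.66279 + 0.68139 + 12.30022 = 14.91622

14.92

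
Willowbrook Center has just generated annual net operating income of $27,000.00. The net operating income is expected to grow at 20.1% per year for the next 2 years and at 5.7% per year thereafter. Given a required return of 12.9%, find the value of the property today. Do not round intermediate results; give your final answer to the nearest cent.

$507818.76

D_1 = 32427.00000
D_2 = 38944.82700
Terminal value at year 2: TV = D_2×(1+g_2)/(r−g_2) = 41164.68214/0.072 = 571731.69638
P_0 = D_1/(1+r)^1 + D_2/(1+r)^2 + TV/(1+r)^2
    = 28721.87777 + 30553.56528 + 448543.31249 = 507818.75554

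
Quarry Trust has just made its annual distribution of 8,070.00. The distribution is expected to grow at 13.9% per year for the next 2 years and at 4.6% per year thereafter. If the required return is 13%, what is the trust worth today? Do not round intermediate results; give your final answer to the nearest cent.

D_1 = 9191.73000
D_2 = 10469.38047
Terminal value at year 2: TV = D_2×(1+g_2)/(r−g_2) = 10950.97197/0.084 = 130368.71395
P_0 = D_1/(1+r)^1 + D_2/(1+r)^2 + TV/(1+r)^2
    = 8134.27434 + 8199.06059 + 102097.82594 = 118431.16087

118431.16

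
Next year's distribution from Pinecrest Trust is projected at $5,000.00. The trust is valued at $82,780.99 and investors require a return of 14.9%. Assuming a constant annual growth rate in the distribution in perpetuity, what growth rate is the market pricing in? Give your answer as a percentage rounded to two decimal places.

8.86%

P = D₁/(r−g) ⇒ g = r − D₁/P = 0.149 − $5,000.00/$82,780.99 = 0.088600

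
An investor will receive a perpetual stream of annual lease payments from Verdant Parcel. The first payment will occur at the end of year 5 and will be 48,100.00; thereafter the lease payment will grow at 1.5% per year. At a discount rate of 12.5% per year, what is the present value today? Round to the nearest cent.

Value at end of year 4: C₁ / (r − g) = 48,100.00 / (0.125 − 0.015) = 437,272.7273
Discount to today: PV = 437,272.7273 / (1 + 0.125)^4 = 437,272.7273 / 1.601807 = 272,987.21

272987.21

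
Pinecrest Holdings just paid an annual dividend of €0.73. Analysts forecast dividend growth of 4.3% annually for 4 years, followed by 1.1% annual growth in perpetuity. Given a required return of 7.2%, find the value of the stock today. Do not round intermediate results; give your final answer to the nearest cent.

D_1 = 0.76139
D_2 = 0.79413
D_3 = 0.82828
D_4 = 0.86389
Terminal value at year 4: TV = D_4×(1+g_2)/(r−g_2) = 0.87340/0.061 = 14.31797
P_0 = D_1/(1+r)^1 + D_2/(1+r)^2 + D_3/(1+r)^3 + D_4/(1+r)^4 + TV/(1+r)^4
    = 0.71025 + 0.69104 + 0.67234 + 0.65416 + 10.84182 = 13.56961

€13.57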